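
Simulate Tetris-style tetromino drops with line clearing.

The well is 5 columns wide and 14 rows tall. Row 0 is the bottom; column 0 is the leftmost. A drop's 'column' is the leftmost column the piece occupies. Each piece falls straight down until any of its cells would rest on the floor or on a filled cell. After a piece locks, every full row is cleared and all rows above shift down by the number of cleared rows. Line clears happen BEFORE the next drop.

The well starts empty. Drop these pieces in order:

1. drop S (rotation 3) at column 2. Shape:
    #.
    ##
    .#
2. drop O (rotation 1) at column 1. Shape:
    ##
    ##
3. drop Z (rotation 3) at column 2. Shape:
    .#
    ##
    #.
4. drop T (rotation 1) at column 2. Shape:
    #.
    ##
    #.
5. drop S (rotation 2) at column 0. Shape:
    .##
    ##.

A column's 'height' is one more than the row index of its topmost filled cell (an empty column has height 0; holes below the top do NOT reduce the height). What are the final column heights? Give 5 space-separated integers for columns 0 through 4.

Answer: 10 11 11 9 0

Derivation:
Drop 1: S rot3 at col 2 lands with bottom-row=0; cleared 0 line(s) (total 0); column heights now [0 0 3 2 0], max=3
Drop 2: O rot1 at col 1 lands with bottom-row=3; cleared 0 line(s) (total 0); column heights now [0 5 5 2 0], max=5
Drop 3: Z rot3 at col 2 lands with bottom-row=5; cleared 0 line(s) (total 0); column heights now [0 5 7 8 0], max=8
Drop 4: T rot1 at col 2 lands with bottom-row=7; cleared 0 line(s) (total 0); column heights now [0 5 10 9 0], max=10
Drop 5: S rot2 at col 0 lands with bottom-row=9; cleared 0 line(s) (total 0); column heights now [10 11 11 9 0], max=11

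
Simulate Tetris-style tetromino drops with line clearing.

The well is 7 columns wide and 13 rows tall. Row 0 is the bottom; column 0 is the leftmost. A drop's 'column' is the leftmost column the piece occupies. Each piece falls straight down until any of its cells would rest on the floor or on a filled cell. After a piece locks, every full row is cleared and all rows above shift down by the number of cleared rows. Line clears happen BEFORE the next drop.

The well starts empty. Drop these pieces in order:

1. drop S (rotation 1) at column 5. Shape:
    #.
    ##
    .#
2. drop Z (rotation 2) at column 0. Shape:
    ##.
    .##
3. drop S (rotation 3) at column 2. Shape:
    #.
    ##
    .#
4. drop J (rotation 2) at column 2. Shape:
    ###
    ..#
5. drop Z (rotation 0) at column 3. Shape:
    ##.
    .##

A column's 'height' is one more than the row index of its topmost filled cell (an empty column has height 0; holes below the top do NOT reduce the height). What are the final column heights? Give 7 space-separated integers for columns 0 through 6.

Drop 1: S rot1 at col 5 lands with bottom-row=0; cleared 0 line(s) (total 0); column heights now [0 0 0 0 0 3 2], max=3
Drop 2: Z rot2 at col 0 lands with bottom-row=0; cleared 0 line(s) (total 0); column heights now [2 2 1 0 0 3 2], max=3
Drop 3: S rot3 at col 2 lands with bottom-row=0; cleared 0 line(s) (total 0); column heights now [2 2 3 2 0 3 2], max=3
Drop 4: J rot2 at col 2 lands with bottom-row=2; cleared 0 line(s) (total 0); column heights now [2 2 4 4 4 3 2], max=4
Drop 5: Z rot0 at col 3 lands with bottom-row=4; cleared 0 line(s) (total 0); column heights now [2 2 4 6 6 5 2], max=6

Answer: 2 2 4 6 6 5 2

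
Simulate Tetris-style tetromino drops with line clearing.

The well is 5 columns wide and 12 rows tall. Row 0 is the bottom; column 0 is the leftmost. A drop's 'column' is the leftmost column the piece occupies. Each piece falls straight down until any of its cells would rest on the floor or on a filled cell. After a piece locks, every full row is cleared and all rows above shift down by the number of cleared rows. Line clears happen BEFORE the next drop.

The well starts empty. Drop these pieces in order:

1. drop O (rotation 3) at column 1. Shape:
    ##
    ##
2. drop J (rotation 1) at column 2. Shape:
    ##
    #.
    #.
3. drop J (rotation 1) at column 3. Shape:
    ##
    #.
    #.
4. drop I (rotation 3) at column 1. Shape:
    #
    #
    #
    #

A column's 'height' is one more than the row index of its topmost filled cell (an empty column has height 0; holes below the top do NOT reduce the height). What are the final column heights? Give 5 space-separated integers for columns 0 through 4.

Answer: 0 6 5 8 8

Derivation:
Drop 1: O rot3 at col 1 lands with bottom-row=0; cleared 0 line(s) (total 0); column heights now [0 2 2 0 0], max=2
Drop 2: J rot1 at col 2 lands with bottom-row=2; cleared 0 line(s) (total 0); column heights now [0 2 5 5 0], max=5
Drop 3: J rot1 at col 3 lands with bottom-row=5; cleared 0 line(s) (total 0); column heights now [0 2 5 8 8], max=8
Drop 4: I rot3 at col 1 lands with bottom-row=2; cleared 0 line(s) (total 0); column heights now [0 6 5 8 8], max=8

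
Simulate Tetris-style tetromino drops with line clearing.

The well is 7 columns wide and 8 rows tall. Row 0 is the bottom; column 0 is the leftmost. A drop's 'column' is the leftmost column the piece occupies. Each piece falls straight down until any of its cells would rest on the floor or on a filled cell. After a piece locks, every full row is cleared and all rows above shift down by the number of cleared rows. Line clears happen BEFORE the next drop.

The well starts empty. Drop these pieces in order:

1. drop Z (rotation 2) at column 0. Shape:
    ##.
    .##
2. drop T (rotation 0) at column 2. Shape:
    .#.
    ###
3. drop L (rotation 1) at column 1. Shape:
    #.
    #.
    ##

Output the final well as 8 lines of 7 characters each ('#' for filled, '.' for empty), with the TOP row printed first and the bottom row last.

Drop 1: Z rot2 at col 0 lands with bottom-row=0; cleared 0 line(s) (total 0); column heights now [2 2 1 0 0 0 0], max=2
Drop 2: T rot0 at col 2 lands with bottom-row=1; cleared 0 line(s) (total 0); column heights now [2 2 2 3 2 0 0], max=3
Drop 3: L rot1 at col 1 lands with bottom-row=2; cleared 0 line(s) (total 0); column heights now [2 5 3 3 2 0 0], max=5

Answer: .......
.......
.......
.#.....
.#.....
.###...
#####..
.##....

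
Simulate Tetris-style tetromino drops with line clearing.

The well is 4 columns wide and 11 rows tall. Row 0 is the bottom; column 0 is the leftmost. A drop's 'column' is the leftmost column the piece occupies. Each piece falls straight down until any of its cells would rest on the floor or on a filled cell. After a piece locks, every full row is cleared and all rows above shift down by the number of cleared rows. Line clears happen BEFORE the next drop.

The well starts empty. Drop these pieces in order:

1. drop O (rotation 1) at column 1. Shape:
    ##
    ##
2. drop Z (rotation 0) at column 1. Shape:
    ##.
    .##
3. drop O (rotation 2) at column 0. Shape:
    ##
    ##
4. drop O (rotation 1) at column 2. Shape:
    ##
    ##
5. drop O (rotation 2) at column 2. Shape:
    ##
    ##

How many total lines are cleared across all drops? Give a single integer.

Answer: 2

Derivation:
Drop 1: O rot1 at col 1 lands with bottom-row=0; cleared 0 line(s) (total 0); column heights now [0 2 2 0], max=2
Drop 2: Z rot0 at col 1 lands with bottom-row=2; cleared 0 line(s) (total 0); column heights now [0 4 4 3], max=4
Drop 3: O rot2 at col 0 lands with bottom-row=4; cleared 0 line(s) (total 0); column heights now [6 6 4 3], max=6
Drop 4: O rot1 at col 2 lands with bottom-row=4; cleared 2 line(s) (total 2); column heights now [0 4 4 3], max=4
Drop 5: O rot2 at col 2 lands with bottom-row=4; cleared 0 line(s) (total 2); column heights now [0 4 6 6], max=6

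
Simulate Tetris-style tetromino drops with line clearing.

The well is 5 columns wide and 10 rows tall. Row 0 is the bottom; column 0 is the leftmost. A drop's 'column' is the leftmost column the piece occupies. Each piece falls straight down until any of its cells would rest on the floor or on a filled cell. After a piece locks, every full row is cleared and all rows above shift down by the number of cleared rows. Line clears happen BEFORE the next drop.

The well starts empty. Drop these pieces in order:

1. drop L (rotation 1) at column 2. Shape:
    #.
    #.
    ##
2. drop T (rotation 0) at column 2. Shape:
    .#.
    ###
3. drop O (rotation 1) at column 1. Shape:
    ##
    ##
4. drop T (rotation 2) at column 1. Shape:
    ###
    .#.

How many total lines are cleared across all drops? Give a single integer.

Answer: 0

Derivation:
Drop 1: L rot1 at col 2 lands with bottom-row=0; cleared 0 line(s) (total 0); column heights now [0 0 3 1 0], max=3
Drop 2: T rot0 at col 2 lands with bottom-row=3; cleared 0 line(s) (total 0); column heights now [0 0 4 5 4], max=5
Drop 3: O rot1 at col 1 lands with bottom-row=4; cleared 0 line(s) (total 0); column heights now [0 6 6 5 4], max=6
Drop 4: T rot2 at col 1 lands with bottom-row=6; cleared 0 line(s) (total 0); column heights now [0 8 8 8 4], max=8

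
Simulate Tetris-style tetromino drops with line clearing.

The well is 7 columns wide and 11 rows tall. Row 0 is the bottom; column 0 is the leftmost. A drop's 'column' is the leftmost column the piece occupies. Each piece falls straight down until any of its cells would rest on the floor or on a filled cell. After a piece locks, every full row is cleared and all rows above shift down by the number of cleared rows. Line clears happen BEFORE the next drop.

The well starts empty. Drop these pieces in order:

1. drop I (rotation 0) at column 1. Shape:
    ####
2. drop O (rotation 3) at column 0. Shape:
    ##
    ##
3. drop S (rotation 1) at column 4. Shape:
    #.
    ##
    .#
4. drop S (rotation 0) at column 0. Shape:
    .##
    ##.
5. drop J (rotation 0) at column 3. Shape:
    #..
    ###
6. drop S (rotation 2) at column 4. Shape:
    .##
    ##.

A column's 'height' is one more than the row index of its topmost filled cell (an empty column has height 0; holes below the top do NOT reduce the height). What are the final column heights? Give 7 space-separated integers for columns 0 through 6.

Drop 1: I rot0 at col 1 lands with bottom-row=0; cleared 0 line(s) (total 0); column heights now [0 1 1 1 1 0 0], max=1
Drop 2: O rot3 at col 0 lands with bottom-row=1; cleared 0 line(s) (total 0); column heights now [3 3 1 1 1 0 0], max=3
Drop 3: S rot1 at col 4 lands with bottom-row=0; cleared 0 line(s) (total 0); column heights now [3 3 1 1 3 2 0], max=3
Drop 4: S rot0 at col 0 lands with bottom-row=3; cleared 0 line(s) (total 0); column heights now [4 5 5 1 3 2 0], max=5
Drop 5: J rot0 at col 3 lands with bottom-row=3; cleared 0 line(s) (total 0); column heights now [4 5 5 5 4 4 0], max=5
Drop 6: S rot2 at col 4 lands with bottom-row=4; cleared 0 line(s) (total 0); column heights now [4 5 5 5 5 6 6], max=6

Answer: 4 5 5 5 5 6 6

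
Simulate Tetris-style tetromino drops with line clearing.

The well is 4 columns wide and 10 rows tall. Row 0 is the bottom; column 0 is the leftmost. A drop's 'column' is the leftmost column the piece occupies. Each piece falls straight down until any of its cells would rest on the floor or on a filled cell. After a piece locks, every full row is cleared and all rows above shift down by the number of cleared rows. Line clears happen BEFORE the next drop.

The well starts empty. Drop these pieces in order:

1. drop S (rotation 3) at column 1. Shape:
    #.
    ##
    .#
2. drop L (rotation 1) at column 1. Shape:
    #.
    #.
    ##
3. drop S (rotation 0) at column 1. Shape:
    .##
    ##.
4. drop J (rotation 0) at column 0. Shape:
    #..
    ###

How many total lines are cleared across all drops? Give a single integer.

Drop 1: S rot3 at col 1 lands with bottom-row=0; cleared 0 line(s) (total 0); column heights now [0 3 2 0], max=3
Drop 2: L rot1 at col 1 lands with bottom-row=3; cleared 0 line(s) (total 0); column heights now [0 6 4 0], max=6
Drop 3: S rot0 at col 1 lands with bottom-row=6; cleared 0 line(s) (total 0); column heights now [0 7 8 8], max=8
Drop 4: J rot0 at col 0 lands with bottom-row=8; cleared 0 line(s) (total 0); column heights now [10 9 9 8], max=10

Answer: 0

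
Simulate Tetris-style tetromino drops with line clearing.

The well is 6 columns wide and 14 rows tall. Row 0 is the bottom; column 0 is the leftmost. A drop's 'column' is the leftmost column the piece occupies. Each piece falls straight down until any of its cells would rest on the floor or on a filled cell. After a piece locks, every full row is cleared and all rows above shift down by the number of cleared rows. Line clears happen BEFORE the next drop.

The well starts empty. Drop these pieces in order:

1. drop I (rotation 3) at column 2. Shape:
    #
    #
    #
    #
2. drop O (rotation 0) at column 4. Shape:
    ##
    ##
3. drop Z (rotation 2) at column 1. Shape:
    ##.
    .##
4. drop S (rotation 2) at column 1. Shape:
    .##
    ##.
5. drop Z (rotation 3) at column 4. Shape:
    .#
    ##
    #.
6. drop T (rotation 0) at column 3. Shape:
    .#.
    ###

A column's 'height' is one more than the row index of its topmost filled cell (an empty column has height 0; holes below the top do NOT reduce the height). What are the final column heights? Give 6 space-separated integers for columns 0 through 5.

Drop 1: I rot3 at col 2 lands with bottom-row=0; cleared 0 line(s) (total 0); column heights now [0 0 4 0 0 0], max=4
Drop 2: O rot0 at col 4 lands with bottom-row=0; cleared 0 line(s) (total 0); column heights now [0 0 4 0 2 2], max=4
Drop 3: Z rot2 at col 1 lands with bottom-row=4; cleared 0 line(s) (total 0); column heights now [0 6 6 5 2 2], max=6
Drop 4: S rot2 at col 1 lands with bottom-row=6; cleared 0 line(s) (total 0); column heights now [0 7 8 8 2 2], max=8
Drop 5: Z rot3 at col 4 lands with bottom-row=2; cleared 0 line(s) (total 0); column heights now [0 7 8 8 4 5], max=8
Drop 6: T rot0 at col 3 lands with bottom-row=8; cleared 0 line(s) (total 0); column heights now [0 7 8 9 10 9], max=10

Answer: 0 7 8 9 10 9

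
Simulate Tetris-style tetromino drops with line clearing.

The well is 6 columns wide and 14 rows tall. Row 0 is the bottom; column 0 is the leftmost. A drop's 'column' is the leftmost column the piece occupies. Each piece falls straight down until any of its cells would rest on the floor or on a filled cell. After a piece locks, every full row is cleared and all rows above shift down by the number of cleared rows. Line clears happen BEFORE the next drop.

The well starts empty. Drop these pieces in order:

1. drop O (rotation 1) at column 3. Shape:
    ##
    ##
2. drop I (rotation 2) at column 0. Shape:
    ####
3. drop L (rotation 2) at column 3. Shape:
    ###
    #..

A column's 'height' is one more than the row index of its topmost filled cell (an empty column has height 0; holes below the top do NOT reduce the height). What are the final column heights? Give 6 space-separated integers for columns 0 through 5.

Drop 1: O rot1 at col 3 lands with bottom-row=0; cleared 0 line(s) (total 0); column heights now [0 0 0 2 2 0], max=2
Drop 2: I rot2 at col 0 lands with bottom-row=2; cleared 0 line(s) (total 0); column heights now [3 3 3 3 2 0], max=3
Drop 3: L rot2 at col 3 lands with bottom-row=3; cleared 0 line(s) (total 0); column heights now [3 3 3 5 5 5], max=5

Answer: 3 3 3 5 5 5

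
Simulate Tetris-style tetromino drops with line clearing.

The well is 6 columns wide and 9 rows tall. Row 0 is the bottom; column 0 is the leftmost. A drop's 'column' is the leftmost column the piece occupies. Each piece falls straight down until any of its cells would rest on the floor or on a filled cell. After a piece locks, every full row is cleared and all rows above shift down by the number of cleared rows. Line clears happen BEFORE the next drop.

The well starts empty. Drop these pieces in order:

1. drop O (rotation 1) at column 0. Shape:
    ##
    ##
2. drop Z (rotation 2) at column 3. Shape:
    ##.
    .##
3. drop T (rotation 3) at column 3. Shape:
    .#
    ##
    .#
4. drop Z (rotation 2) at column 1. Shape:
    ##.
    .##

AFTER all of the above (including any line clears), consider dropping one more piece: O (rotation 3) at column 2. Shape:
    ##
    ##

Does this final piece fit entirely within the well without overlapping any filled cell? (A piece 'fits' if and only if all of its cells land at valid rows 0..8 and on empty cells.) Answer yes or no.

Drop 1: O rot1 at col 0 lands with bottom-row=0; cleared 0 line(s) (total 0); column heights now [2 2 0 0 0 0], max=2
Drop 2: Z rot2 at col 3 lands with bottom-row=0; cleared 0 line(s) (total 0); column heights now [2 2 0 2 2 1], max=2
Drop 3: T rot3 at col 3 lands with bottom-row=2; cleared 0 line(s) (total 0); column heights now [2 2 0 4 5 1], max=5
Drop 4: Z rot2 at col 1 lands with bottom-row=4; cleared 0 line(s) (total 0); column heights now [2 6 6 5 5 1], max=6
Test piece O rot3 at col 2 (width 2): heights before test = [2 6 6 5 5 1]; fits = True

Answer: yes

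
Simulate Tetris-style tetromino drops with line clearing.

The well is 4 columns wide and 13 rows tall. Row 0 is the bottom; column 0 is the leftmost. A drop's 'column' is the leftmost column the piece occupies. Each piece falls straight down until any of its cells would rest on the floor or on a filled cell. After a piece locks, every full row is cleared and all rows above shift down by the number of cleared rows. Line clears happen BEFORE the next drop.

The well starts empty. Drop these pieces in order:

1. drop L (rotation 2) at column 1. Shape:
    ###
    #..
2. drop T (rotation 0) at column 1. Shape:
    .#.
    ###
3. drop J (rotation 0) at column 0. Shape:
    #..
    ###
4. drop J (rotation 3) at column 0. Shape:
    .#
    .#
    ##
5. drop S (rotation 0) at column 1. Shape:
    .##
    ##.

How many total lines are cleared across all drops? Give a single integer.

Drop 1: L rot2 at col 1 lands with bottom-row=0; cleared 0 line(s) (total 0); column heights now [0 2 2 2], max=2
Drop 2: T rot0 at col 1 lands with bottom-row=2; cleared 0 line(s) (total 0); column heights now [0 3 4 3], max=4
Drop 3: J rot0 at col 0 lands with bottom-row=4; cleared 0 line(s) (total 0); column heights now [6 5 5 3], max=6
Drop 4: J rot3 at col 0 lands with bottom-row=6; cleared 0 line(s) (total 0); column heights now [7 9 5 3], max=9
Drop 5: S rot0 at col 1 lands with bottom-row=9; cleared 0 line(s) (total 0); column heights now [7 10 11 11], max=11

Answer: 0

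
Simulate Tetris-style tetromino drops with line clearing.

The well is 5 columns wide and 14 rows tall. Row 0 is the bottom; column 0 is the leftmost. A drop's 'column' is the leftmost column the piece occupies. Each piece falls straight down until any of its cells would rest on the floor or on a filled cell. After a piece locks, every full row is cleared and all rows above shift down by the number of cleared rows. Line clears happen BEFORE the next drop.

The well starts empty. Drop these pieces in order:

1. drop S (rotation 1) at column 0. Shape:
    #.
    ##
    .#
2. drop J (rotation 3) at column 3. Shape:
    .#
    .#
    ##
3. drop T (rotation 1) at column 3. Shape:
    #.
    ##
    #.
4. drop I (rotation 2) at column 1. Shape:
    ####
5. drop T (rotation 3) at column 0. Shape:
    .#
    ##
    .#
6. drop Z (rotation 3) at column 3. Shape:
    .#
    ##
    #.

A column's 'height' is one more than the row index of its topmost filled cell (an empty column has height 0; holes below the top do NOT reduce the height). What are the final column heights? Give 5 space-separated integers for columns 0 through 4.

Answer: 8 9 6 8 9

Derivation:
Drop 1: S rot1 at col 0 lands with bottom-row=0; cleared 0 line(s) (total 0); column heights now [3 2 0 0 0], max=3
Drop 2: J rot3 at col 3 lands with bottom-row=0; cleared 0 line(s) (total 0); column heights now [3 2 0 1 3], max=3
Drop 3: T rot1 at col 3 lands with bottom-row=2; cleared 0 line(s) (total 0); column heights now [3 2 0 5 4], max=5
Drop 4: I rot2 at col 1 lands with bottom-row=5; cleared 0 line(s) (total 0); column heights now [3 6 6 6 6], max=6
Drop 5: T rot3 at col 0 lands with bottom-row=6; cleared 0 line(s) (total 0); column heights now [8 9 6 6 6], max=9
Drop 6: Z rot3 at col 3 lands with bottom-row=6; cleared 0 line(s) (total 0); column heights now [8 9 6 8 9], max=9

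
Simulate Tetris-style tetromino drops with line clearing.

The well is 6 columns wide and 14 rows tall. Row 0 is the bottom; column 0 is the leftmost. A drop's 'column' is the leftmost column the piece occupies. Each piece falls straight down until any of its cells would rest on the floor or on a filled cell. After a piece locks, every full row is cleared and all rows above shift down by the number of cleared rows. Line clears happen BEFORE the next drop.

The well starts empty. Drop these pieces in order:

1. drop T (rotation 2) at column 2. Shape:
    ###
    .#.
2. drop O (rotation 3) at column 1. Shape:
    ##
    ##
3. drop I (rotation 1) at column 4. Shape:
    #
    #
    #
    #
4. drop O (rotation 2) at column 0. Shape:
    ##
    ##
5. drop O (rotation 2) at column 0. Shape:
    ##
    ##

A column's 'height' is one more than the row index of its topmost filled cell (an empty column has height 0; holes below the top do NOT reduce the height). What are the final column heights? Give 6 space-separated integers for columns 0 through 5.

Drop 1: T rot2 at col 2 lands with bottom-row=0; cleared 0 line(s) (total 0); column heights now [0 0 2 2 2 0], max=2
Drop 2: O rot3 at col 1 lands with bottom-row=2; cleared 0 line(s) (total 0); column heights now [0 4 4 2 2 0], max=4
Drop 3: I rot1 at col 4 lands with bottom-row=2; cleared 0 line(s) (total 0); column heights now [0 4 4 2 6 0], max=6
Drop 4: O rot2 at col 0 lands with bottom-row=4; cleared 0 line(s) (total 0); column heights now [6 6 4 2 6 0], max=6
Drop 5: O rot2 at col 0 lands with bottom-row=6; cleared 0 line(s) (total 0); column heights now [8 8 4 2 6 0], max=8

Answer: 8 8 4 2 6 0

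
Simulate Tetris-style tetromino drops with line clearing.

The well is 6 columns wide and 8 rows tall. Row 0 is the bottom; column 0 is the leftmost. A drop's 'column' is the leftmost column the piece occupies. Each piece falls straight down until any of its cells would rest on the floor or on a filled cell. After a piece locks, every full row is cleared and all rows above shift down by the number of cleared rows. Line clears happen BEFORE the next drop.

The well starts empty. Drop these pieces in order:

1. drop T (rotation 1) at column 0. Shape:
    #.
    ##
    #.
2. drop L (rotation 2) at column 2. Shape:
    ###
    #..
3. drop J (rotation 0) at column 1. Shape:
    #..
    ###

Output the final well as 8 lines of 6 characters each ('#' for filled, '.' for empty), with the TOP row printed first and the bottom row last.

Answer: ......
......
......
......
.#....
####..
#####.
#.#...

Derivation:
Drop 1: T rot1 at col 0 lands with bottom-row=0; cleared 0 line(s) (total 0); column heights now [3 2 0 0 0 0], max=3
Drop 2: L rot2 at col 2 lands with bottom-row=0; cleared 0 line(s) (total 0); column heights now [3 2 2 2 2 0], max=3
Drop 3: J rot0 at col 1 lands with bottom-row=2; cleared 0 line(s) (total 0); column heights now [3 4 3 3 2 0], max=4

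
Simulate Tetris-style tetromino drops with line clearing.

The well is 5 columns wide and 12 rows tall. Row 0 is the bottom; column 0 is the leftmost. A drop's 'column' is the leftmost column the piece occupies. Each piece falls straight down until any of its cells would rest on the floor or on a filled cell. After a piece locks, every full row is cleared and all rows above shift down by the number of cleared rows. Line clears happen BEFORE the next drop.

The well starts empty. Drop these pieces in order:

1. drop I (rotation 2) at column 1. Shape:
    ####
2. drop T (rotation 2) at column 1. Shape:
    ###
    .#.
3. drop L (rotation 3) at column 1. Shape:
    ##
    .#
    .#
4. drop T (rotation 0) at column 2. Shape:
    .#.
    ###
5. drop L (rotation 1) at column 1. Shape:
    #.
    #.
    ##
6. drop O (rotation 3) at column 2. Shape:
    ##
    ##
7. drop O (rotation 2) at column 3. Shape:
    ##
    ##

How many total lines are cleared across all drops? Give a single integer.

Drop 1: I rot2 at col 1 lands with bottom-row=0; cleared 0 line(s) (total 0); column heights now [0 1 1 1 1], max=1
Drop 2: T rot2 at col 1 lands with bottom-row=1; cleared 0 line(s) (total 0); column heights now [0 3 3 3 1], max=3
Drop 3: L rot3 at col 1 lands with bottom-row=3; cleared 0 line(s) (total 0); column heights now [0 6 6 3 1], max=6
Drop 4: T rot0 at col 2 lands with bottom-row=6; cleared 0 line(s) (total 0); column heights now [0 6 7 8 7], max=8
Drop 5: L rot1 at col 1 lands with bottom-row=7; cleared 0 line(s) (total 0); column heights now [0 10 8 8 7], max=10
Drop 6: O rot3 at col 2 lands with bottom-row=8; cleared 0 line(s) (total 0); column heights now [0 10 10 10 7], max=10
Drop 7: O rot2 at col 3 lands with bottom-row=10; cleared 0 line(s) (total 0); column heights now [0 10 10 12 12], max=12

Answer: 0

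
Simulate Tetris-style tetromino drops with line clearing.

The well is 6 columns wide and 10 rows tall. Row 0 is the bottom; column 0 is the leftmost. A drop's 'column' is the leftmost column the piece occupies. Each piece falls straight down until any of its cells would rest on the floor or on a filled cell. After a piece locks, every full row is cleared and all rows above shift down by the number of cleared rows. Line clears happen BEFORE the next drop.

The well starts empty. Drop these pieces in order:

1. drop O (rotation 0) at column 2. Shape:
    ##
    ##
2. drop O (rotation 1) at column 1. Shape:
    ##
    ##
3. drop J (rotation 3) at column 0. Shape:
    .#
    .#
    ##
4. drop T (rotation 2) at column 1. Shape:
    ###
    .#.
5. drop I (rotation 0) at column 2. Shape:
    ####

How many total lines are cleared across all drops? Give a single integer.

Drop 1: O rot0 at col 2 lands with bottom-row=0; cleared 0 line(s) (total 0); column heights now [0 0 2 2 0 0], max=2
Drop 2: O rot1 at col 1 lands with bottom-row=2; cleared 0 line(s) (total 0); column heights now [0 4 4 2 0 0], max=4
Drop 3: J rot3 at col 0 lands with bottom-row=4; cleared 0 line(s) (total 0); column heights now [5 7 4 2 0 0], max=7
Drop 4: T rot2 at col 1 lands with bottom-row=6; cleared 0 line(s) (total 0); column heights now [5 8 8 8 0 0], max=8
Drop 5: I rot0 at col 2 lands with bottom-row=8; cleared 0 line(s) (total 0); column heights now [5 8 9 9 9 9], max=9

Answer: 0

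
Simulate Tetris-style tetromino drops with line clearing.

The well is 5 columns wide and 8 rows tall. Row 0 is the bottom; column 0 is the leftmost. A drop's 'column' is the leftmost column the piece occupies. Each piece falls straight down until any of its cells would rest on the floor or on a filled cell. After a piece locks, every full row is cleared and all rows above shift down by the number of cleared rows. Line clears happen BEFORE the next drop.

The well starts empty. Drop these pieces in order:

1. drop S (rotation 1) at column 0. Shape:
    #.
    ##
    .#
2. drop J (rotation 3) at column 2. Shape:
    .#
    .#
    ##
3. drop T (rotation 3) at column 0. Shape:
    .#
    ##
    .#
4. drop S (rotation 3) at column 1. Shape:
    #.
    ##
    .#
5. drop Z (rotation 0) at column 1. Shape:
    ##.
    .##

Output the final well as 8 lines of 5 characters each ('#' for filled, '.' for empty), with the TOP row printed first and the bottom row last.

Answer: .##..
.###.
.##..
.##..
##...
##.#.
##.#.
.###.

Derivation:
Drop 1: S rot1 at col 0 lands with bottom-row=0; cleared 0 line(s) (total 0); column heights now [3 2 0 0 0], max=3
Drop 2: J rot3 at col 2 lands with bottom-row=0; cleared 0 line(s) (total 0); column heights now [3 2 1 3 0], max=3
Drop 3: T rot3 at col 0 lands with bottom-row=2; cleared 0 line(s) (total 0); column heights now [4 5 1 3 0], max=5
Drop 4: S rot3 at col 1 lands with bottom-row=4; cleared 0 line(s) (total 0); column heights now [4 7 6 3 0], max=7
Drop 5: Z rot0 at col 1 lands with bottom-row=6; cleared 0 line(s) (total 0); column heights now [4 8 8 7 0], max=8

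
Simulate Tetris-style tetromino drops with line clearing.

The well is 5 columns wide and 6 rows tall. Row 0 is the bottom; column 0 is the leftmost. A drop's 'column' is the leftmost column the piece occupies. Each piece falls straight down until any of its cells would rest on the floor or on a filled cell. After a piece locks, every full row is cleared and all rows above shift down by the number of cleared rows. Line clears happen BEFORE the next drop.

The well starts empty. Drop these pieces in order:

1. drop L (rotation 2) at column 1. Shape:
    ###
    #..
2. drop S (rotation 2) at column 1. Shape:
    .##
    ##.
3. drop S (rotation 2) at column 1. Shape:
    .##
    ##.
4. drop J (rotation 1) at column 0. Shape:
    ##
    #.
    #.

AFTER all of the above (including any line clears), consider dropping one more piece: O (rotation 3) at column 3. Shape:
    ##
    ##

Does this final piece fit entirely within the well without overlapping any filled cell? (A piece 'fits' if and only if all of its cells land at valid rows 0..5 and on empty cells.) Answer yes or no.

Answer: no

Derivation:
Drop 1: L rot2 at col 1 lands with bottom-row=0; cleared 0 line(s) (total 0); column heights now [0 2 2 2 0], max=2
Drop 2: S rot2 at col 1 lands with bottom-row=2; cleared 0 line(s) (total 0); column heights now [0 3 4 4 0], max=4
Drop 3: S rot2 at col 1 lands with bottom-row=4; cleared 0 line(s) (total 0); column heights now [0 5 6 6 0], max=6
Drop 4: J rot1 at col 0 lands with bottom-row=3; cleared 0 line(s) (total 0); column heights now [6 6 6 6 0], max=6
Test piece O rot3 at col 3 (width 2): heights before test = [6 6 6 6 0]; fits = False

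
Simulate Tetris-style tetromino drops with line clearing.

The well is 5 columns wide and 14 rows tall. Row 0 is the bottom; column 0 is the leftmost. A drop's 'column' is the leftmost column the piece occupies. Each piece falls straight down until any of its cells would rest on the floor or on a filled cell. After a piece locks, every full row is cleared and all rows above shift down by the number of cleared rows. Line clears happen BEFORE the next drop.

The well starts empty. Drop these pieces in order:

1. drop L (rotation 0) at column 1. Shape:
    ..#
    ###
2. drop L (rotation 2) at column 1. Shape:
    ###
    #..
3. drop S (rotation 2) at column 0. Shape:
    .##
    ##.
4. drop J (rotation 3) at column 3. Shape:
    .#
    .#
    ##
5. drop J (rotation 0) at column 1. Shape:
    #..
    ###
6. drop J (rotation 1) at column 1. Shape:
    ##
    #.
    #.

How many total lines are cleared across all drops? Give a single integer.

Drop 1: L rot0 at col 1 lands with bottom-row=0; cleared 0 line(s) (total 0); column heights now [0 1 1 2 0], max=2
Drop 2: L rot2 at col 1 lands with bottom-row=1; cleared 0 line(s) (total 0); column heights now [0 3 3 3 0], max=3
Drop 3: S rot2 at col 0 lands with bottom-row=3; cleared 0 line(s) (total 0); column heights now [4 5 5 3 0], max=5
Drop 4: J rot3 at col 3 lands with bottom-row=3; cleared 0 line(s) (total 0); column heights now [4 5 5 4 6], max=6
Drop 5: J rot0 at col 1 lands with bottom-row=5; cleared 0 line(s) (total 0); column heights now [4 7 6 6 6], max=7
Drop 6: J rot1 at col 1 lands with bottom-row=7; cleared 0 line(s) (total 0); column heights now [4 10 10 6 6], max=10

Answer: 0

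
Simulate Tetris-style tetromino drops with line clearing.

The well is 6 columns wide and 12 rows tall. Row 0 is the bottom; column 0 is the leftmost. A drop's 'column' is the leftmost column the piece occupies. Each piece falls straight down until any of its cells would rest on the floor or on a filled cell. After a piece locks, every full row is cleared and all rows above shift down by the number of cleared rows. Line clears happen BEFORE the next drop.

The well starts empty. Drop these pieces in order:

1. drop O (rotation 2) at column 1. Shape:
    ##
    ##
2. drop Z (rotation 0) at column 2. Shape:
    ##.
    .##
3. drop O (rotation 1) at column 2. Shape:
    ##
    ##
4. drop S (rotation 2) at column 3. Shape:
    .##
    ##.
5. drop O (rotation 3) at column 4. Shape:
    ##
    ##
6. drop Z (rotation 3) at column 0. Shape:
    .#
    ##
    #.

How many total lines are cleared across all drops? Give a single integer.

Answer: 0

Derivation:
Drop 1: O rot2 at col 1 lands with bottom-row=0; cleared 0 line(s) (total 0); column heights now [0 2 2 0 0 0], max=2
Drop 2: Z rot0 at col 2 lands with bottom-row=1; cleared 0 line(s) (total 0); column heights now [0 2 3 3 2 0], max=3
Drop 3: O rot1 at col 2 lands with bottom-row=3; cleared 0 line(s) (total 0); column heights now [0 2 5 5 2 0], max=5
Drop 4: S rot2 at col 3 lands with bottom-row=5; cleared 0 line(s) (total 0); column heights now [0 2 5 6 7 7], max=7
Drop 5: O rot3 at col 4 lands with bottom-row=7; cleared 0 line(s) (total 0); column heights now [0 2 5 6 9 9], max=9
Drop 6: Z rot3 at col 0 lands with bottom-row=1; cleared 0 line(s) (total 0); column heights now [3 4 5 6 9 9], max=9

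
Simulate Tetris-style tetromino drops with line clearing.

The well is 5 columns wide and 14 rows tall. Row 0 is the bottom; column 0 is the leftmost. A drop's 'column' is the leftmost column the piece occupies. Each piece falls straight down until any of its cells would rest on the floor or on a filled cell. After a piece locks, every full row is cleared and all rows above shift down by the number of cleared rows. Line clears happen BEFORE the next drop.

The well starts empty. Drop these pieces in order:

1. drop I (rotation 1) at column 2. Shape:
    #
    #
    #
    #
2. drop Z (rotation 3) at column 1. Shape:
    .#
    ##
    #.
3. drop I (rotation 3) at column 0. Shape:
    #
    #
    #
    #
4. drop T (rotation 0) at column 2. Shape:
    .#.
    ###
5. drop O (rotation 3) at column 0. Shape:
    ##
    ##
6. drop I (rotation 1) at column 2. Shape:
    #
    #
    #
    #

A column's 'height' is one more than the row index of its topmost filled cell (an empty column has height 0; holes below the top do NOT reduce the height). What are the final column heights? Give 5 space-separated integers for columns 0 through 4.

Drop 1: I rot1 at col 2 lands with bottom-row=0; cleared 0 line(s) (total 0); column heights now [0 0 4 0 0], max=4
Drop 2: Z rot3 at col 1 lands with bottom-row=3; cleared 0 line(s) (total 0); column heights now [0 5 6 0 0], max=6
Drop 3: I rot3 at col 0 lands with bottom-row=0; cleared 0 line(s) (total 0); column heights now [4 5 6 0 0], max=6
Drop 4: T rot0 at col 2 lands with bottom-row=6; cleared 0 line(s) (total 0); column heights now [4 5 7 8 7], max=8
Drop 5: O rot3 at col 0 lands with bottom-row=5; cleared 1 line(s) (total 1); column heights now [6 6 6 7 0], max=7
Drop 6: I rot1 at col 2 lands with bottom-row=6; cleared 0 line(s) (total 1); column heights now [6 6 10 7 0], max=10

Answer: 6 6 10 7 0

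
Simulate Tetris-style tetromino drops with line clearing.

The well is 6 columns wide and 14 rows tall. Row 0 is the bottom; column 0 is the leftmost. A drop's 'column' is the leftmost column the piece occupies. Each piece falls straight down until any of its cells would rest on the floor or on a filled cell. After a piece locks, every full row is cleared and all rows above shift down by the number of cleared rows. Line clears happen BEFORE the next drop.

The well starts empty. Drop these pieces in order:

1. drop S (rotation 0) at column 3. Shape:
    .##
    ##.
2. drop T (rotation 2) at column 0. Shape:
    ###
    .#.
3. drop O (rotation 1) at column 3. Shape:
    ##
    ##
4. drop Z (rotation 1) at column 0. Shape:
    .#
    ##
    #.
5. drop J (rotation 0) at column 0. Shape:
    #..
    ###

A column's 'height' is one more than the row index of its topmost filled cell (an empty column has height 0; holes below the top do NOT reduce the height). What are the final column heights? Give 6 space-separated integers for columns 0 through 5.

Drop 1: S rot0 at col 3 lands with bottom-row=0; cleared 0 line(s) (total 0); column heights now [0 0 0 1 2 2], max=2
Drop 2: T rot2 at col 0 lands with bottom-row=0; cleared 0 line(s) (total 0); column heights now [2 2 2 1 2 2], max=2
Drop 3: O rot1 at col 3 lands with bottom-row=2; cleared 0 line(s) (total 0); column heights now [2 2 2 4 4 2], max=4
Drop 4: Z rot1 at col 0 lands with bottom-row=2; cleared 0 line(s) (total 0); column heights now [4 5 2 4 4 2], max=5
Drop 5: J rot0 at col 0 lands with bottom-row=5; cleared 0 line(s) (total 0); column heights now [7 6 6 4 4 2], max=7

Answer: 7 6 6 4 4 2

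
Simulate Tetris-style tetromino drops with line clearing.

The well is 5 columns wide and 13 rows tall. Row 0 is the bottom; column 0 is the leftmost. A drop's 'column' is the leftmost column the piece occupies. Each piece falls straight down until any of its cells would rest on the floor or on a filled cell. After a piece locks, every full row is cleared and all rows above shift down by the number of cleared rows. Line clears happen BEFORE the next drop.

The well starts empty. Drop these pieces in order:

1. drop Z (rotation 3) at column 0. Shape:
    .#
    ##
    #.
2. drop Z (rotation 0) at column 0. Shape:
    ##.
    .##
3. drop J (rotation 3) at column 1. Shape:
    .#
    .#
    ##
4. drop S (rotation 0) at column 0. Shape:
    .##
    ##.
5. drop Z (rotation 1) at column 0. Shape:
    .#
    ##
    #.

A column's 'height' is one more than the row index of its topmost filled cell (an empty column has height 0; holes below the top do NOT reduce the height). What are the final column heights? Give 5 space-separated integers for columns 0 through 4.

Drop 1: Z rot3 at col 0 lands with bottom-row=0; cleared 0 line(s) (total 0); column heights now [2 3 0 0 0], max=3
Drop 2: Z rot0 at col 0 lands with bottom-row=3; cleared 0 line(s) (total 0); column heights now [5 5 4 0 0], max=5
Drop 3: J rot3 at col 1 lands with bottom-row=5; cleared 0 line(s) (total 0); column heights now [5 6 8 0 0], max=8
Drop 4: S rot0 at col 0 lands with bottom-row=7; cleared 0 line(s) (total 0); column heights now [8 9 9 0 0], max=9
Drop 5: Z rot1 at col 0 lands with bottom-row=8; cleared 0 line(s) (total 0); column heights now [10 11 9 0 0], max=11

Answer: 10 11 9 0 0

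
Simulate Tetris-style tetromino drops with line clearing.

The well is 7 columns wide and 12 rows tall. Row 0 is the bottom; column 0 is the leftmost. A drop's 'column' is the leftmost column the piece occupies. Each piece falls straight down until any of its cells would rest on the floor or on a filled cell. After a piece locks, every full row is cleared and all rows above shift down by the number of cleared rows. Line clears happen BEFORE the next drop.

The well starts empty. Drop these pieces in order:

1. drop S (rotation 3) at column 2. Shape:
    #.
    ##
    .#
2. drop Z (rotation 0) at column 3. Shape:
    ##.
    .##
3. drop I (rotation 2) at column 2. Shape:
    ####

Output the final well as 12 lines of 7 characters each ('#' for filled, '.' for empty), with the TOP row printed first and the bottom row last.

Answer: .......
.......
.......
.......
.......
.......
.......
.......
..####.
..###..
..####.
...#...

Derivation:
Drop 1: S rot3 at col 2 lands with bottom-row=0; cleared 0 line(s) (total 0); column heights now [0 0 3 2 0 0 0], max=3
Drop 2: Z rot0 at col 3 lands with bottom-row=1; cleared 0 line(s) (total 0); column heights now [0 0 3 3 3 2 0], max=3
Drop 3: I rot2 at col 2 lands with bottom-row=3; cleared 0 line(s) (total 0); column heights now [0 0 4 4 4 4 0], max=4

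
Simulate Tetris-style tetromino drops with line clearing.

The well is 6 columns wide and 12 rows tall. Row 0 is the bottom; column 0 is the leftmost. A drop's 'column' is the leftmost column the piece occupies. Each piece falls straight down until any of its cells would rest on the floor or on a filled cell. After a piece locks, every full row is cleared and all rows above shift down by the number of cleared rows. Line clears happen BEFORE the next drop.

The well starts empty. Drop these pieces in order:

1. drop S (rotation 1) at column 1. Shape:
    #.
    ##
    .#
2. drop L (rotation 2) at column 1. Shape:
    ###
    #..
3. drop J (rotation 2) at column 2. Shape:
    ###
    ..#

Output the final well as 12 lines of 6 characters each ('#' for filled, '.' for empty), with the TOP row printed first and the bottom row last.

Drop 1: S rot1 at col 1 lands with bottom-row=0; cleared 0 line(s) (total 0); column heights now [0 3 2 0 0 0], max=3
Drop 2: L rot2 at col 1 lands with bottom-row=3; cleared 0 line(s) (total 0); column heights now [0 5 5 5 0 0], max=5
Drop 3: J rot2 at col 2 lands with bottom-row=4; cleared 0 line(s) (total 0); column heights now [0 5 6 6 6 0], max=6

Answer: ......
......
......
......
......
......
..###.
.####.
.#....
.#....
.##...
..#...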